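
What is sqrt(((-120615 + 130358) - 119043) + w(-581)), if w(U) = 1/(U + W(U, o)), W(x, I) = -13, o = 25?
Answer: I*sqrt(4284997266)/198 ≈ 330.61*I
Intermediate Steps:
w(U) = 1/(-13 + U) (w(U) = 1/(U - 13) = 1/(-13 + U))
sqrt(((-120615 + 130358) - 119043) + w(-581)) = sqrt(((-120615 + 130358) - 119043) + 1/(-13 - 581)) = sqrt((9743 - 119043) + 1/(-594)) = sqrt(-109300 - 1/594) = sqrt(-64924201/594) = I*sqrt(4284997266)/198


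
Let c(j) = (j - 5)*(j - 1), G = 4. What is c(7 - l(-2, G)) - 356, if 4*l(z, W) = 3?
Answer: -5591/16 ≈ -349.44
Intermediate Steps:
l(z, W) = 3/4 (l(z, W) = (1/4)*3 = 3/4)
c(j) = (-1 + j)*(-5 + j) (c(j) = (-5 + j)*(-1 + j) = (-1 + j)*(-5 + j))
c(7 - l(-2, G)) - 356 = (5 + (7 - 1*3/4)**2 - 6*(7 - 1*3/4)) - 356 = (5 + (7 - 3/4)**2 - 6*(7 - 3/4)) - 356 = (5 + (25/4)**2 - 6*25/4) - 356 = (5 + 625/16 - 75/2) - 356 = 105/16 - 356 = -5591/16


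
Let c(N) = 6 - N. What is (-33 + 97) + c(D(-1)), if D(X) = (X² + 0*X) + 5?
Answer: 64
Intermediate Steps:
D(X) = 5 + X² (D(X) = (X² + 0) + 5 = X² + 5 = 5 + X²)
(-33 + 97) + c(D(-1)) = (-33 + 97) + (6 - (5 + (-1)²)) = 64 + (6 - (5 + 1)) = 64 + (6 - 1*6) = 64 + (6 - 6) = 64 + 0 = 64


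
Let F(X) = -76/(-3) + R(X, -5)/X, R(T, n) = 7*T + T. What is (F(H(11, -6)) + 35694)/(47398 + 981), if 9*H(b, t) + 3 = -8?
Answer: 107182/145137 ≈ 0.73849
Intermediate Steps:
R(T, n) = 8*T
H(b, t) = -11/9 (H(b, t) = -⅓ + (⅑)*(-8) = -⅓ - 8/9 = -11/9)
F(X) = 100/3 (F(X) = -76/(-3) + (8*X)/X = -76*(-⅓) + 8 = 76/3 + 8 = 100/3)
(F(H(11, -6)) + 35694)/(47398 + 981) = (100/3 + 35694)/(47398 + 981) = (107182/3)/48379 = (107182/3)*(1/48379) = 107182/145137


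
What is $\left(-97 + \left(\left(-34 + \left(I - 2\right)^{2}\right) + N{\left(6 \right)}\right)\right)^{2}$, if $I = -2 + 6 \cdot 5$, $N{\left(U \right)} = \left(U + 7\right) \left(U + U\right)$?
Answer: $491401$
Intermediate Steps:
$N{\left(U \right)} = 2 U \left(7 + U\right)$ ($N{\left(U \right)} = \left(7 + U\right) 2 U = 2 U \left(7 + U\right)$)
$I = 28$ ($I = -2 + 30 = 28$)
$\left(-97 + \left(\left(-34 + \left(I - 2\right)^{2}\right) + N{\left(6 \right)}\right)\right)^{2} = \left(-97 - \left(34 - \left(28 - 2\right)^{2} - 12 \left(7 + 6\right)\right)\right)^{2} = \left(-97 - \left(34 - 676 - 156\right)\right)^{2} = \left(-97 + \left(\left(-34 + 676\right) + 156\right)\right)^{2} = \left(-97 + \left(642 + 156\right)\right)^{2} = \left(-97 + 798\right)^{2} = 701^{2} = 491401$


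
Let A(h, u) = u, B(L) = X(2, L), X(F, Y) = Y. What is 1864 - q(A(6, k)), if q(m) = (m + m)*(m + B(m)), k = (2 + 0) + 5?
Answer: 1668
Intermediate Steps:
B(L) = L
k = 7 (k = 2 + 5 = 7)
q(m) = 4*m**2 (q(m) = (m + m)*(m + m) = (2*m)*(2*m) = 4*m**2)
1864 - q(A(6, k)) = 1864 - 4*7**2 = 1864 - 4*49 = 1864 - 1*196 = 1864 - 196 = 1668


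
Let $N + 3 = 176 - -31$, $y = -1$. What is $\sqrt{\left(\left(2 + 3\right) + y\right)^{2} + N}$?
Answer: $2 \sqrt{55} \approx 14.832$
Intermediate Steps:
$N = 204$ ($N = -3 + \left(176 - -31\right) = -3 + \left(176 + 31\right) = -3 + 207 = 204$)
$\sqrt{\left(\left(2 + 3\right) + y\right)^{2} + N} = \sqrt{\left(\left(2 + 3\right) - 1\right)^{2} + 204} = \sqrt{\left(5 - 1\right)^{2} + 204} = \sqrt{4^{2} + 204} = \sqrt{16 + 204} = \sqrt{220} = 2 \sqrt{55}$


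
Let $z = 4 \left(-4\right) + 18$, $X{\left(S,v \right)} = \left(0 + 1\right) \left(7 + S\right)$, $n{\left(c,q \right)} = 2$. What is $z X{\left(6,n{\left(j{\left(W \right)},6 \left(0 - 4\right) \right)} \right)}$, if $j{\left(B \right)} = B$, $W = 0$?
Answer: $26$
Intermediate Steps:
$X{\left(S,v \right)} = 7 + S$ ($X{\left(S,v \right)} = 1 \left(7 + S\right) = 7 + S$)
$z = 2$ ($z = -16 + 18 = 2$)
$z X{\left(6,n{\left(j{\left(W \right)},6 \left(0 - 4\right) \right)} \right)} = 2 \left(7 + 6\right) = 2 \cdot 13 = 26$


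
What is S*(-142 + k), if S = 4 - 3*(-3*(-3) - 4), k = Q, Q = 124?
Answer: 198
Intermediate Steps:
k = 124
S = -11 (S = 4 - 3*(9 - 4) = 4 - 3*5 = 4 - 15 = -11)
S*(-142 + k) = -11*(-142 + 124) = -11*(-18) = 198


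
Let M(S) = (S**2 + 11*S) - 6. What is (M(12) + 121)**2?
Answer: 152881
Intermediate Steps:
M(S) = -6 + S**2 + 11*S
(M(12) + 121)**2 = ((-6 + 12**2 + 11*12) + 121)**2 = ((-6 + 144 + 132) + 121)**2 = (270 + 121)**2 = 391**2 = 152881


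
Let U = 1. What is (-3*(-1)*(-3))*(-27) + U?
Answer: 244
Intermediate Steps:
(-3*(-1)*(-3))*(-27) + U = (-3*(-1)*(-3))*(-27) + 1 = (3*(-3))*(-27) + 1 = -9*(-27) + 1 = 243 + 1 = 244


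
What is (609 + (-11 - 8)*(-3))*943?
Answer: 628038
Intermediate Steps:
(609 + (-11 - 8)*(-3))*943 = (609 - 19*(-3))*943 = (609 + 57)*943 = 666*943 = 628038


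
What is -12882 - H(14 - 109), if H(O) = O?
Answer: -12787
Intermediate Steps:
-12882 - H(14 - 109) = -12882 - (14 - 109) = -12882 - 1*(-95) = -12882 + 95 = -12787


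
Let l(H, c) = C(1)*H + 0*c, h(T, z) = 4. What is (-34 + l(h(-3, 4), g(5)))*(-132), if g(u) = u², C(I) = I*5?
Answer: 1848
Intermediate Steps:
C(I) = 5*I
l(H, c) = 5*H (l(H, c) = (5*1)*H + 0*c = 5*H + 0 = 5*H)
(-34 + l(h(-3, 4), g(5)))*(-132) = (-34 + 5*4)*(-132) = (-34 + 20)*(-132) = -14*(-132) = 1848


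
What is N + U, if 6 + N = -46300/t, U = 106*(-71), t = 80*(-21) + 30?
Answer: -247630/33 ≈ -7503.9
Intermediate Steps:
t = -1650 (t = -1680 + 30 = -1650)
U = -7526
N = 728/33 (N = -6 - 46300/(-1650) = -6 - 46300*(-1/1650) = -6 + 926/33 = 728/33 ≈ 22.061)
N + U = 728/33 - 7526 = -247630/33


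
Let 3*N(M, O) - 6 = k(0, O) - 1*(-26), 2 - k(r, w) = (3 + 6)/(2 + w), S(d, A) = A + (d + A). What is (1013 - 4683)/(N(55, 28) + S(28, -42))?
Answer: 110100/1343 ≈ 81.981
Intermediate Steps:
S(d, A) = d + 2*A (S(d, A) = A + (A + d) = d + 2*A)
k(r, w) = 2 - 9/(2 + w) (k(r, w) = 2 - (3 + 6)/(2 + w) = 2 - 9/(2 + w))
N(M, O) = 32/3 + (-5 + 2*O)/(3*(2 + O)) (N(M, O) = 2 + ((-5 + 2*O)/(2 + O) - 1*(-26))/3 = 2 + ((-5 + 2*O)/(2 + O) + 26)/3 = 2 + (26 + (-5 + 2*O)/(2 + O))/3 = 2 + (26/3 + (-5 + 2*O)/(3*(2 + O))) = 32/3 + (-5 + 2*O)/(3*(2 + O)))
(1013 - 4683)/(N(55, 28) + S(28, -42)) = (1013 - 4683)/((59 + 34*28)/(3*(2 + 28)) + (28 + 2*(-42))) = -3670/((⅓)*(59 + 952)/30 + (28 - 84)) = -3670/((⅓)*(1/30)*1011 - 56) = -3670/(337/30 - 56) = -3670/(-1343/30) = -3670*(-30/1343) = 110100/1343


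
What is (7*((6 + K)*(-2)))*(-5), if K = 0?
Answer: 420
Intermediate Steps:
(7*((6 + K)*(-2)))*(-5) = (7*((6 + 0)*(-2)))*(-5) = (7*(6*(-2)))*(-5) = (7*(-12))*(-5) = -84*(-5) = 420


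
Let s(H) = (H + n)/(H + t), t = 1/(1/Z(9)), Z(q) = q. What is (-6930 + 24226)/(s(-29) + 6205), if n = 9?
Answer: 8648/3103 ≈ 2.7870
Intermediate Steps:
t = 9 (t = 1/(1/9) = 1/(⅑) = 9)
s(H) = 1 (s(H) = (H + 9)/(H + 9) = (9 + H)/(9 + H) = 1)
(-6930 + 24226)/(s(-29) + 6205) = (-6930 + 24226)/(1 + 6205) = 17296/6206 = 17296*(1/6206) = 8648/3103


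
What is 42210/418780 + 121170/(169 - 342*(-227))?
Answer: 5402763723/3258234034 ≈ 1.6582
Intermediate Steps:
42210/418780 + 121170/(169 - 342*(-227)) = 42210*(1/418780) + 121170/(169 + 77634) = 4221/41878 + 121170/77803 = 5402763723/3258234034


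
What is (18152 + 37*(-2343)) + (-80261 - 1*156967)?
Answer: -305767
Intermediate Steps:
(18152 + 37*(-2343)) + (-80261 - 1*156967) = (18152 - 86691) + (-80261 - 156967) = -68539 - 237228 = -305767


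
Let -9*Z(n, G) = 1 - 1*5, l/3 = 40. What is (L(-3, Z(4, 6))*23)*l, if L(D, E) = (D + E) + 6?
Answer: 28520/3 ≈ 9506.7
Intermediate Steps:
l = 120 (l = 3*40 = 120)
Z(n, G) = 4/9 (Z(n, G) = -(1 - 1*5)/9 = -(1 - 5)/9 = -1/9*(-4) = 4/9)
L(D, E) = 6 + D + E
(L(-3, Z(4, 6))*23)*l = ((6 - 3 + 4/9)*23)*120 = ((31/9)*23)*120 = (713/9)*120 = 28520/3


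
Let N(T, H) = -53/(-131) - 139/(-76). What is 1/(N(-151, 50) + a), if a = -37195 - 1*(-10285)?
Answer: -9956/267893723 ≈ -3.7164e-5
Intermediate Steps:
N(T, H) = 22237/9956 (N(T, H) = -53*(-1/131) - 139*(-1/76) = 53/131 + 139/76 = 22237/9956)
a = -26910 (a = -37195 + 10285 = -26910)
1/(N(-151, 50) + a) = 1/(22237/9956 - 26910) = 1/(-267893723/9956) = -9956/267893723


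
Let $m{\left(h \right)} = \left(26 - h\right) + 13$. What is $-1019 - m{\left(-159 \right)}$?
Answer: $-1217$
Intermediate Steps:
$m{\left(h \right)} = 39 - h$
$-1019 - m{\left(-159 \right)} = -1019 - \left(39 - -159\right) = -1019 - \left(39 + 159\right) = -1019 - 198 = -1217$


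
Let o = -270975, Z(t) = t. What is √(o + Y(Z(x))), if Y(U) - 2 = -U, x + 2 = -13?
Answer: I*√270958 ≈ 520.54*I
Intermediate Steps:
x = -15 (x = -2 - 13 = -15)
Y(U) = 2 - U
√(o + Y(Z(x))) = √(-270975 + (2 - 1*(-15))) = √(-270975 + (2 + 15)) = √(-270975 + 17) = √(-270958) = I*√270958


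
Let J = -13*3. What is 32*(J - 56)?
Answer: -3040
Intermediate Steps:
J = -39
32*(J - 56) = 32*(-39 - 56) = 32*(-95) = -3040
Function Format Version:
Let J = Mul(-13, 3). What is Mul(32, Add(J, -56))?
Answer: -3040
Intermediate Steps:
J = -39
Mul(32, Add(J, -56)) = Mul(32, Add(-39, -56)) = Mul(32, -95) = -3040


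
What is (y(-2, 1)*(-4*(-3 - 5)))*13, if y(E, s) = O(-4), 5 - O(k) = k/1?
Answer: 3744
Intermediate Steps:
O(k) = 5 - k (O(k) = 5 - k/1 = 5 - k)
y(E, s) = 9 (y(E, s) = 5 - 1*(-4) = 5 + 4 = 9)
(y(-2, 1)*(-4*(-3 - 5)))*13 = (9*(-4*(-3 - 5)))*13 = (9*(-4*(-8)))*13 = (9*32)*13 = 288*13 = 3744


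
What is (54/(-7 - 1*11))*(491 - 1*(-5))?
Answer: -1488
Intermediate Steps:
(54/(-7 - 1*11))*(491 - 1*(-5)) = (54/(-7 - 11))*(491 + 5) = (54/(-18))*496 = (54*(-1/18))*496 = -3*496 = -1488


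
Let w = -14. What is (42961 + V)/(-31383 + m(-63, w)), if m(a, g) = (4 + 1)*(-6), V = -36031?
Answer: -2310/10471 ≈ -0.22061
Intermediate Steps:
m(a, g) = -30 (m(a, g) = 5*(-6) = -30)
(42961 + V)/(-31383 + m(-63, w)) = (42961 - 36031)/(-31383 - 30) = 6930/(-31413) = 6930*(-1/31413) = -2310/10471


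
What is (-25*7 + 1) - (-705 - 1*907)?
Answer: 1438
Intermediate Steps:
(-25*7 + 1) - (-705 - 1*907) = (-175 + 1) - (-705 - 907) = -174 - 1*(-1612) = -174 + 1612 = 1438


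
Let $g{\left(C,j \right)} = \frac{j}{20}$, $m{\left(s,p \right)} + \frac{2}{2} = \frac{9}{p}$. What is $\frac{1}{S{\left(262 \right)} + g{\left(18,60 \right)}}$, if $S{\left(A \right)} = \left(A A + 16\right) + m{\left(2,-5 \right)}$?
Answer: $\frac{5}{343301} \approx 1.4564 \cdot 10^{-5}$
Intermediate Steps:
$m{\left(s,p \right)} = -1 + \frac{9}{p}$
$g{\left(C,j \right)} = \frac{j}{20}$ ($g{\left(C,j \right)} = j \frac{1}{20} = \frac{j}{20}$)
$S{\left(A \right)} = \frac{66}{5} + A^{2}$ ($S{\left(A \right)} = \left(A A + 16\right) + \frac{9 - -5}{-5} = \left(A^{2} + 16\right) - \frac{9 + 5}{5} = \left(16 + A^{2}\right) - \frac{14}{5} = \frac{66}{5} + A^{2}$)
$\frac{1}{S{\left(262 \right)} + g{\left(18,60 \right)}} = \frac{1}{\left(\frac{66}{5} + 262^{2}\right) + \frac{1}{20} \cdot 60} = \frac{1}{\left(\frac{66}{5} + 68644\right) + 3} = \frac{1}{\frac{343286}{5} + 3} = \frac{1}{\frac{343301}{5}} = \frac{5}{343301}$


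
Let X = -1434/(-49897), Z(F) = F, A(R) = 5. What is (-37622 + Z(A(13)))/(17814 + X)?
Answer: -625658483/296288864 ≈ -2.1116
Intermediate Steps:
X = 1434/49897 (X = -1434*(-1/49897) = 1434/49897 ≈ 0.028739)
(-37622 + Z(A(13)))/(17814 + X) = (-37622 + 5)/(17814 + 1434/49897) = -37617/888866592/49897 = -37617*49897/888866592 = -625658483/296288864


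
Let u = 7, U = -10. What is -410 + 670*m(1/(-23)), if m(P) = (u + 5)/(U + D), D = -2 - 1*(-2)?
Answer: -1214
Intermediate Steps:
D = 0 (D = -2 + 2 = 0)
m(P) = -6/5 (m(P) = (7 + 5)/(-10 + 0) = 12/(-10) = 12*(-⅒) = -6/5)
-410 + 670*m(1/(-23)) = -410 + 670*(-6/5) = -410 - 804 = -1214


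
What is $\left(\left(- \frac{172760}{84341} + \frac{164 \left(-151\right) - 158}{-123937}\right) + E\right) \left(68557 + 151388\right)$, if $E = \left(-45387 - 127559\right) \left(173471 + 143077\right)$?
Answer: $- \frac{602223403181201960306670}{50014213} \approx -1.2041 \cdot 10^{16}$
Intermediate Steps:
$E = -54745710408$ ($E = \left(-45387 - 127559\right) 316548 = \left(-172946\right) 316548 = -54745710408$)
$\left(\left(- \frac{172760}{84341} + \frac{164 \left(-151\right) - 158}{-123937}\right) + E\right) \left(68557 + 151388\right) = \left(\left(- \frac{172760}{84341} + \frac{164 \left(-151\right) - 158}{-123937}\right) - 54745710408\right) \left(68557 + 151388\right) = \left(\left(\left(-172760\right) \frac{1}{84341} + \left(-24764 - 158\right) \left(- \frac{1}{123937}\right)\right) - 54745710408\right) 219945 = \left(\left(- \frac{172760}{84341} - - \frac{24922}{123937}\right) - 54745710408\right) 219945 = \left(\left(- \frac{172760}{84341} + \frac{24922}{123937}\right) - 54745710408\right) 219945 = \left(- \frac{1016284722}{550156343} - 54745710408\right) 219945 = \left(- \frac{30118699834018602666}{550156343}\right) 219945 = - \frac{602223403181201960306670}{50014213}$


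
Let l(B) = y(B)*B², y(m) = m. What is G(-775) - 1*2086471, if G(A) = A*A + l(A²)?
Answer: 216675703367654779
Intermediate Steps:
l(B) = B³ (l(B) = B*B² = B³)
G(A) = A² + A⁶ (G(A) = A*A + (A²)³ = A² + A⁶)
G(-775) - 1*2086471 = ((-775)² + (-775)⁶) - 1*2086471 = (600625 + 216675703369140625) - 2086471 = 216675703369741250 - 2086471 = 216675703367654779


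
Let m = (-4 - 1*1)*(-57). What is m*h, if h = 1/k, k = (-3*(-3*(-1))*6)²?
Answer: 95/972 ≈ 0.097737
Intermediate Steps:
k = 2916 (k = (-9*6)² = (-3*18)² = (-54)² = 2916)
m = 285 (m = (-4 - 1)*(-57) = -5*(-57) = 285)
h = 1/2916 ≈ 0.00034294
m*h = 285*(1/2916) = 95/972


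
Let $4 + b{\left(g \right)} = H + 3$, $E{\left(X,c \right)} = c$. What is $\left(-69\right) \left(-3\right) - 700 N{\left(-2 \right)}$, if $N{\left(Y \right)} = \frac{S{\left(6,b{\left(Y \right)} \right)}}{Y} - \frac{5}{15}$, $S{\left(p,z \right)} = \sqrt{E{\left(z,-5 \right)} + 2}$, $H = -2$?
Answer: $\frac{1321}{3} + 350 i \sqrt{3} \approx 440.33 + 606.22 i$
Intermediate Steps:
$b{\left(g \right)} = -3$ ($b{\left(g \right)} = -4 + \left(-2 + 3\right) = -4 + 1 = -3$)
$S{\left(p,z \right)} = i \sqrt{3}$ ($S{\left(p,z \right)} = \sqrt{-5 + 2} = \sqrt{-3} = i \sqrt{3}$)
$N{\left(Y \right)} = - \frac{1}{3} + \frac{i \sqrt{3}}{Y}$ ($N{\left(Y \right)} = \frac{i \sqrt{3}}{Y} - \frac{5}{15} = \frac{i \sqrt{3}}{Y} - \frac{1}{3} = - \frac{1}{3} + \frac{i \sqrt{3}}{Y}$)
$\left(-69\right) \left(-3\right) - 700 N{\left(-2 \right)} = \left(-69\right) \left(-3\right) - 700 \frac{\left(- \frac{1}{3}\right) \left(-2\right) + i \sqrt{3}}{-2} = 207 - 700 \left(- \frac{\frac{2}{3} + i \sqrt{3}}{2}\right) = 207 - 700 \left(- \frac{1}{3} - \frac{i \sqrt{3}}{2}\right) = 207 + \left(\frac{700}{3} + 350 i \sqrt{3}\right) = \frac{1321}{3} + 350 i \sqrt{3}$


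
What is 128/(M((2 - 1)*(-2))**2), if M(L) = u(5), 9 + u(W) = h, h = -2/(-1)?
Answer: 128/49 ≈ 2.6122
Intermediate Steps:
h = 2 (h = -2*(-1) = 2)
u(W) = -7 (u(W) = -9 + 2 = -7)
M(L) = -7
128/(M((2 - 1)*(-2))**2) = 128/((-7)**2) = 128/49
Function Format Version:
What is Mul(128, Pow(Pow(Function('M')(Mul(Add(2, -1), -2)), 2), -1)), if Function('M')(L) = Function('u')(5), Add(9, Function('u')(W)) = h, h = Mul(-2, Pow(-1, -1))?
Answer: Rational(128, 49) ≈ 2.6122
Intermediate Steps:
h = 2 (h = Mul(-2, -1) = 2)
Function('u')(W) = -7 (Function('u')(W) = Add(-9, 2) = -7)
Function('M')(L) = -7
Mul(128, Pow(Pow(Function('M')(Mul(Add(2, -1), -2)), 2), -1)) = Mul(128, Pow(Pow(-7, 2), -1)) = Mul(128, Pow(49, -1)) = Mul(128, Rational(1, 49)) = Rational(128, 49)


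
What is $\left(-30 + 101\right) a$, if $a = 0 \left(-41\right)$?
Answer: $0$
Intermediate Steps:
$a = 0$
$\left(-30 + 101\right) a = \left(-30 + 101\right) 0 = 71 \cdot 0 = 0$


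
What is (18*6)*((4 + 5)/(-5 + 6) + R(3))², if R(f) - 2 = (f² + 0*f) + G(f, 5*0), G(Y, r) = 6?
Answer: 73008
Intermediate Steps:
R(f) = 8 + f² (R(f) = 2 + ((f² + 0*f) + 6) = 2 + ((f² + 0) + 6) = 2 + (f² + 6) = 2 + (6 + f²) = 8 + f²)
(18*6)*((4 + 5)/(-5 + 6) + R(3))² = (18*6)*((4 + 5)/(-5 + 6) + (8 + 3²))² = 108*(9/1 + (8 + 9))² = 108*(9*1 + 17)² = 108*(9 + 17)² = 108*26² = 108*676 = 73008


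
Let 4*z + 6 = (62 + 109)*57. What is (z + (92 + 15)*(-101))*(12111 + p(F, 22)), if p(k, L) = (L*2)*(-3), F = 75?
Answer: -401140773/4 ≈ -1.0029e+8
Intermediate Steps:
p(k, L) = -6*L (p(k, L) = (2*L)*(-3) = -6*L)
z = 9741/4 (z = -3/2 + ((62 + 109)*57)/4 = -3/2 + (171*57)/4 = -3/2 + (¼)*9747 = -3/2 + 9747/4 = 9741/4 ≈ 2435.3)
(z + (92 + 15)*(-101))*(12111 + p(F, 22)) = (9741/4 + (92 + 15)*(-101))*(12111 - 6*22) = (9741/4 + 107*(-101))*(12111 - 132) = (9741/4 - 10807)*11979 = -33487/4*11979 = -401140773/4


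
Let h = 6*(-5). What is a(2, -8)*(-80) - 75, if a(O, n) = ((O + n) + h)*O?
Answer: 5685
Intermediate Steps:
h = -30
a(O, n) = O*(-30 + O + n) (a(O, n) = ((O + n) - 30)*O = (-30 + O + n)*O = O*(-30 + O + n))
a(2, -8)*(-80) - 75 = (2*(-30 + 2 - 8))*(-80) - 75 = (2*(-36))*(-80) - 75 = -72*(-80) - 75 = 5760 - 75 = 5685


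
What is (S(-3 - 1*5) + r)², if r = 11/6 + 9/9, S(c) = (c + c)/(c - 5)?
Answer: 100489/6084 ≈ 16.517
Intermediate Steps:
S(c) = 2*c/(-5 + c) (S(c) = (2*c)/(-5 + c) = 2*c/(-5 + c))
r = 17/6 (r = 11*(⅙) + 9*(⅑) = 11/6 + 1 = 17/6 ≈ 2.8333)
(S(-3 - 1*5) + r)² = (2*(-3 - 1*5)/(-5 + (-3 - 1*5)) + 17/6)² = (2*(-3 - 5)/(-5 + (-3 - 5)) + 17/6)² = (2*(-8)/(-5 - 8) + 17/6)² = (2*(-8)/(-13) + 17/6)² = (2*(-8)*(-1/13) + 17/6)² = (16/13 + 17/6)² = (317/78)² = 100489/6084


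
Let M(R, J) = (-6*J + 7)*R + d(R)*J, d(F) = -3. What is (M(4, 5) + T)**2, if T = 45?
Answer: 3844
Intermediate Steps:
M(R, J) = -3*J + R*(7 - 6*J) (M(R, J) = (-6*J + 7)*R - 3*J = (7 - 6*J)*R - 3*J = R*(7 - 6*J) - 3*J = -3*J + R*(7 - 6*J))
(M(4, 5) + T)**2 = ((-3*5 + 7*4 - 6*5*4) + 45)**2 = ((-15 + 28 - 120) + 45)**2 = (-107 + 45)**2 = (-62)**2 = 3844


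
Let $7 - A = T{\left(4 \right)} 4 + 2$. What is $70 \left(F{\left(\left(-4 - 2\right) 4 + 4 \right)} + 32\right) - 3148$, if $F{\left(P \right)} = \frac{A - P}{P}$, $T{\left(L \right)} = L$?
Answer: $- \frac{1879}{2} \approx -939.5$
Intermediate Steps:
$A = -11$ ($A = 7 - \left(4 \cdot 4 + 2\right) = 7 - \left(16 + 2\right) = 7 - 18 = -11$)
$F{\left(P \right)} = \frac{-11 - P}{P}$
$70 \left(F{\left(\left(-4 - 2\right) 4 + 4 \right)} + 32\right) - 3148 = 70 \left(\frac{-11 - \left(\left(-4 - 2\right) 4 + 4\right)}{\left(-4 - 2\right) 4 + 4} + 32\right) - 3148 = 70 \left(\frac{-11 - \left(\left(-6\right) 4 + 4\right)}{\left(-6\right) 4 + 4} + 32\right) - 3148 = 70 \left(\frac{-11 - \left(-24 + 4\right)}{-24 + 4} + 32\right) - 3148 = 70 \left(\frac{-11 - -20}{-20} + 32\right) - 3148 = 70 \left(- \frac{-11 + 20}{20} + 32\right) - 3148 = 70 \left(\left(- \frac{1}{20}\right) 9 + 32\right) - 3148 = 70 \left(- \frac{9}{20} + 32\right) - 3148 = 70 \cdot \frac{631}{20} - 3148 = \frac{4417}{2} - 3148 = - \frac{1879}{2}$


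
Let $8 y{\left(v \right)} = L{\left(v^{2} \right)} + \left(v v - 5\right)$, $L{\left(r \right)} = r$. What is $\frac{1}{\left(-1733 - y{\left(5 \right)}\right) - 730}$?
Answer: $- \frac{8}{19749} \approx -0.00040508$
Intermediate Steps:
$y{\left(v \right)} = - \frac{5}{8} + \frac{v^{2}}{4}$ ($y{\left(v \right)} = \frac{v^{2} + \left(v v - 5\right)}{8} = \frac{v^{2} + \left(v^{2} - 5\right)}{8} = \frac{v^{2} + \left(-5 + v^{2}\right)}{8} = \frac{-5 + 2 v^{2}}{8} = - \frac{5}{8} + \frac{v^{2}}{4}$)
$\frac{1}{\left(-1733 - y{\left(5 \right)}\right) - 730} = \frac{1}{\left(-1733 - \left(- \frac{5}{8} + \frac{5^{2}}{4}\right)\right) - 730} = \frac{1}{\left(-1733 - \left(- \frac{5}{8} + \frac{1}{4} \cdot 25\right)\right) - 730} = \frac{1}{\left(-1733 - \left(- \frac{5}{8} + \frac{25}{4}\right)\right) - 730} = \frac{1}{\left(-1733 - \frac{45}{8}\right) - 730} = \frac{1}{- \frac{13909}{8} - 730} = \frac{1}{- \frac{19749}{8}} = - \frac{8}{19749}$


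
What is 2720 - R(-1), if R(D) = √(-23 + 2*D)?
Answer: 2720 - 5*I ≈ 2720.0 - 5.0*I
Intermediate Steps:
2720 - R(-1) = 2720 - √(-23 + 2*(-1)) = 2720 - √(-23 - 2) = 2720 - √(-25) = 2720 - 5*I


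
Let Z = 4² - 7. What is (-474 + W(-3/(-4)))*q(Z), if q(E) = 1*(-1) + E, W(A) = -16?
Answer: -3920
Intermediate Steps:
Z = 9 (Z = 16 - 7 = 9)
q(E) = -1 + E
(-474 + W(-3/(-4)))*q(Z) = (-474 - 16)*(-1 + 9) = -490*8 = -3920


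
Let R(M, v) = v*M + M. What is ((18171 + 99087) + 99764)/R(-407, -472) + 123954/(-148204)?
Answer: 4200959275/14205131094 ≈ 0.29574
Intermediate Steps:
R(M, v) = M + M*v (R(M, v) = M*v + M = M + M*v)
((18171 + 99087) + 99764)/R(-407, -472) + 123954/(-148204) = ((18171 + 99087) + 99764)/((-407*(1 - 472))) + 123954/(-148204) = (117258 + 99764)/((-407*(-471))) + 123954*(-1/148204) = 217022/191697 - 61977/74102 = 4200959275/14205131094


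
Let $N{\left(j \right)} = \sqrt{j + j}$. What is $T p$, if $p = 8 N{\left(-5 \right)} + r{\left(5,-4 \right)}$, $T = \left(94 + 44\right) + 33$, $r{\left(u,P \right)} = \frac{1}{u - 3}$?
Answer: $\frac{171}{2} + 1368 i \sqrt{10} \approx 85.5 + 4326.0 i$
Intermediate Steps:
$N{\left(j \right)} = \sqrt{2} \sqrt{j}$ ($N{\left(j \right)} = \sqrt{2 j} = \sqrt{2} \sqrt{j}$)
$r{\left(u,P \right)} = \frac{1}{-3 + u}$
$T = 171$ ($T = 138 + 33 = 171$)
$p = \frac{1}{2} + 8 i \sqrt{10}$ ($p = 8 \sqrt{2} \sqrt{-5} + \frac{1}{-3 + 5} = 8 \sqrt{2} i \sqrt{5} + \frac{1}{2} = 8 i \sqrt{10} + \frac{1}{2} = \frac{1}{2} + 8 i \sqrt{10} \approx 0.5 + 25.298 i$)
$T p = 171 \left(\frac{1}{2} + 8 i \sqrt{10}\right) = \frac{171}{2} + 1368 i \sqrt{10}$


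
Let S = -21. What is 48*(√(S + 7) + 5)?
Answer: 240 + 48*I*√14 ≈ 240.0 + 179.6*I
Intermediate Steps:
48*(√(S + 7) + 5) = 48*(√(-21 + 7) + 5) = 48*(√(-14) + 5) = 48*(I*√14 + 5) = 48*(5 + I*√14) = 240 + 48*I*√14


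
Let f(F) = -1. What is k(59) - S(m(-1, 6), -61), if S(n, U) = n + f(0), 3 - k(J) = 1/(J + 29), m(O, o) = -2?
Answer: 527/88 ≈ 5.9886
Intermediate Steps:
k(J) = 3 - 1/(29 + J) (k(J) = 3 - 1/(J + 29) = 3 - 1/(29 + J))
S(n, U) = -1 + n (S(n, U) = n - 1 = -1 + n)
k(59) - S(m(-1, 6), -61) = (86 + 3*59)/(29 + 59) - (-1 - 2) = (86 + 177)/88 - 1*(-3) = (1/88)*263 + 3 = 263/88 + 3 = 527/88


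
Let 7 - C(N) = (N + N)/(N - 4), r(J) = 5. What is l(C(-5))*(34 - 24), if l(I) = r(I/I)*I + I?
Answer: 1060/3 ≈ 353.33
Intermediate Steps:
C(N) = 7 - 2*N/(-4 + N) (C(N) = 7 - (N + N)/(N - 4) = 7 - 2*N/(-4 + N))
l(I) = 6*I (l(I) = 5*I + I = 6*I)
l(C(-5))*(34 - 24) = (6*((-28 + 5*(-5))/(-4 - 5)))*(34 - 24) = (6*((-28 - 25)/(-9)))*10 = (6*(-⅑*(-53)))*10 = (6*(53/9))*10 = (106/3)*10 = 1060/3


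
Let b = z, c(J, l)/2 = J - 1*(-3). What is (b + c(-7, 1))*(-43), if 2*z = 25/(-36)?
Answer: 25843/72 ≈ 358.93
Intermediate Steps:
c(J, l) = 6 + 2*J (c(J, l) = 2*(J - 1*(-3)) = 2*(J + 3) = 2*(3 + J) = 6 + 2*J)
z = -25/72 (z = (25/(-36))/2 = (25*(-1/36))/2 = (½)*(-25/36) = -25/72 ≈ -0.34722)
b = -25/72 ≈ -0.34722
(b + c(-7, 1))*(-43) = (-25/72 + (6 + 2*(-7)))*(-43) = (-25/72 + (6 - 14))*(-43) = (-25/72 - 8)*(-43) = -601/72*(-43) = 25843/72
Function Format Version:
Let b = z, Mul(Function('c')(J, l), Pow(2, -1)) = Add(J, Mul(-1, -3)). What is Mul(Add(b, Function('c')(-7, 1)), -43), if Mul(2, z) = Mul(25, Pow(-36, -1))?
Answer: Rational(25843, 72) ≈ 358.93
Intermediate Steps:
Function('c')(J, l) = Add(6, Mul(2, J)) (Function('c')(J, l) = Mul(2, Add(J, Mul(-1, -3))) = Mul(2, Add(J, 3)) = Mul(2, Add(3, J)) = Add(6, Mul(2, J)))
z = Rational(-25, 72) (z = Mul(Rational(1, 2), Mul(25, Pow(-36, -1))) = Mul(Rational(1, 2), Mul(25, Rational(-1, 36))) = Mul(Rational(1, 2), Rational(-25, 36)) = Rational(-25, 72) ≈ -0.34722)
b = Rational(-25, 72) ≈ -0.34722
Mul(Add(b, Function('c')(-7, 1)), -43) = Mul(Add(Rational(-25, 72), Add(6, Mul(2, -7))), -43) = Mul(Add(Rational(-25, 72), Add(6, -14)), -43) = Mul(Add(Rational(-25, 72), -8), -43) = Mul(Rational(-601, 72), -43) = Rational(25843, 72)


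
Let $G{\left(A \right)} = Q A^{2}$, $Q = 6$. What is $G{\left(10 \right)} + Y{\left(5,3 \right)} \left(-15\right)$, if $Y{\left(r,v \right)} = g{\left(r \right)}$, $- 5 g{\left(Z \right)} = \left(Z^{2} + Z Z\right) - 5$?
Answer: $735$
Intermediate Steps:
$g{\left(Z \right)} = 1 - \frac{2 Z^{2}}{5}$ ($g{\left(Z \right)} = - \frac{\left(Z^{2} + Z Z\right) - 5}{5} = - \frac{\left(Z^{2} + Z^{2}\right) - 5}{5} = - \frac{2 Z^{2} - 5}{5} = - \frac{-5 + 2 Z^{2}}{5} = 1 - \frac{2 Z^{2}}{5}$)
$Y{\left(r,v \right)} = 1 - \frac{2 r^{2}}{5}$
$G{\left(A \right)} = 6 A^{2}$
$G{\left(10 \right)} + Y{\left(5,3 \right)} \left(-15\right) = 6 \cdot 10^{2} + \left(1 - \frac{2 \cdot 5^{2}}{5}\right) \left(-15\right) = 6 \cdot 100 + \left(1 - 10\right) \left(-15\right) = 600 + \left(1 - 10\right) \left(-15\right) = 600 - -135 = 600 + 135 = 735$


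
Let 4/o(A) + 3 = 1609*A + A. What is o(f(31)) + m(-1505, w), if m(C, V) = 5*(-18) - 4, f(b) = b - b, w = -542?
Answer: -286/3 ≈ -95.333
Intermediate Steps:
f(b) = 0
m(C, V) = -94 (m(C, V) = -90 - 4 = -94)
o(A) = 4/(-3 + 1610*A) (o(A) = 4/(-3 + (1609*A + A)) = 4/(-3 + 1610*A))
o(f(31)) + m(-1505, w) = 4/(-3 + 1610*0) - 94 = 4/(-3 + 0) - 94 = 4/(-3) - 94 = 4*(-1/3) - 94 = -4/3 - 94 = -286/3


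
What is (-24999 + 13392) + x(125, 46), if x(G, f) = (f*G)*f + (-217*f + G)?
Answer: 243036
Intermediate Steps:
x(G, f) = G - 217*f + G*f² (x(G, f) = (G*f)*f + (G - 217*f) = G*f² + (G - 217*f) = G - 217*f + G*f²)
(-24999 + 13392) + x(125, 46) = (-24999 + 13392) + (125 - 217*46 + 125*46²) = -11607 + (125 - 9982 + 125*2116) = -11607 + (125 - 9982 + 264500) = -11607 + 254643 = 243036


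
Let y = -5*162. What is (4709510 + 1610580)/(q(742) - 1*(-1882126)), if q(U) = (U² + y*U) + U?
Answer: 3160045/916206 ≈ 3.4491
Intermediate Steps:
y = -810
q(U) = U² - 809*U (q(U) = (U² - 810*U) + U = U² - 809*U)
(4709510 + 1610580)/(q(742) - 1*(-1882126)) = (4709510 + 1610580)/(742*(-809 + 742) - 1*(-1882126)) = 6320090/(742*(-67) + 1882126) = 6320090/(-49714 + 1882126) = 6320090/1832412 = 6320090*(1/1832412) = 3160045/916206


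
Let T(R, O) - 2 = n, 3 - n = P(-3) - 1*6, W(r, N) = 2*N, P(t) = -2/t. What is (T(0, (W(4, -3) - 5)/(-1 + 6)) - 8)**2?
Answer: 49/9 ≈ 5.4444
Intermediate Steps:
n = 25/3 (n = 3 - (-2/(-3) - 1*6) = 3 - (-2*(-1/3) - 6) = 3 - (2/3 - 6) = 3 - 1*(-16/3) = 3 + 16/3 = 25/3 ≈ 8.3333)
T(R, O) = 31/3 (T(R, O) = 2 + 25/3 = 31/3)
(T(0, (W(4, -3) - 5)/(-1 + 6)) - 8)**2 = (31/3 - 8)**2 = (7/3)**2 = 49/9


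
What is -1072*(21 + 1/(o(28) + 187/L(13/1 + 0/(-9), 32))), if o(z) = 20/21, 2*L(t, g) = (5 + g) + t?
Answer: -100223424/4427 ≈ -22639.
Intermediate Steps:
L(t, g) = 5/2 + g/2 + t/2 (L(t, g) = ((5 + g) + t)/2 = (5 + g + t)/2 = 5/2 + g/2 + t/2)
o(z) = 20/21 (o(z) = 20*(1/21) = 20/21)
-1072*(21 + 1/(o(28) + 187/L(13/1 + 0/(-9), 32))) = -1072*(21 + 1/(20/21 + 187/(5/2 + (½)*32 + (13/1 + 0/(-9))/2))) = -1072*(21 + 1/(20/21 + 187/(5/2 + 16 + (13*1 + 0*(-⅑))/2))) = -1072*(21 + 1/(20/21 + 187/(5/2 + 16 + (13 + 0)/2))) = -1072*(21 + 1/(20/21 + 187/(5/2 + 16 + (½)*13))) = -1072*(21 + 1/(20/21 + 187/(5/2 + 16 + 13/2))) = -1072*(21 + 1/(20/21 + 187/25)) = -1072*(21 + 1/(4427/525)) = -1072*(21 + 525/4427) = -1072*93492/4427 = -100223424/4427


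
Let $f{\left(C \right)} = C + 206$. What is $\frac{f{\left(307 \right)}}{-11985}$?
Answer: $- \frac{171}{3995} \approx -0.042804$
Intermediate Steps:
$f{\left(C \right)} = 206 + C$
$\frac{f{\left(307 \right)}}{-11985} = \frac{206 + 307}{-11985} = 513 \left(- \frac{1}{11985}\right) = - \frac{171}{3995}$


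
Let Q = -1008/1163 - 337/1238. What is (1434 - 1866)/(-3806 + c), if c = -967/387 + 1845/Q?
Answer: 54830834928/688993856245 ≈ 0.079581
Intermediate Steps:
Q = -1639835/1439794 (Q = -1008*1/1163 - 337*1/1238 = -1008/1163 - 337/1238 = -1639835/1439794 ≈ -1.1389)
c = -205924046671/126923229 (c = -967/387 + 1845/(-1639835/1439794) = -967*1/387 + 1845*(-1439794/1639835) = -967/387 - 531283986/327967 = -205924046671/126923229 ≈ -1622.4)
(1434 - 1866)/(-3806 + c) = (1434 - 1866)/(-3806 - 205924046671/126923229) = -432/(-688993856245/126923229) = -432*(-126923229/688993856245) = 54830834928/688993856245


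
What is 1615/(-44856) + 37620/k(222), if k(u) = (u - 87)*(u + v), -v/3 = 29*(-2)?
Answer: 89851/134568 ≈ 0.66770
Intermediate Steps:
v = 174 (v = -87*(-2) = -3*(-58) = 174)
k(u) = (-87 + u)*(174 + u) (k(u) = (u - 87)*(u + 174) = (-87 + u)*(174 + u))
1615/(-44856) + 37620/k(222) = 1615/(-44856) + 37620/(-15138 + 222² + 87*222) = 1615*(-1/44856) + 37620/(-15138 + 49284 + 19314) = -1615/44856 + 37620/53460 = -1615/44856 + 37620*(1/53460) = -1615/44856 + 19/27 = 89851/134568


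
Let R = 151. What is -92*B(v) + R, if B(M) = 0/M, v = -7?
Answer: 151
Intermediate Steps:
B(M) = 0
-92*B(v) + R = -92*0 + 151 = 0 + 151 = 151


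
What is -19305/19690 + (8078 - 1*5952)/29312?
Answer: -2381851/2623424 ≈ -0.90792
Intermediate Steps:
-19305/19690 + (8078 - 1*5952)/29312 = -19305*1/19690 + (8078 - 5952)*(1/29312) = -351/358 + 2126*(1/29312) = -351/358 + 1063/14656 = -2381851/2623424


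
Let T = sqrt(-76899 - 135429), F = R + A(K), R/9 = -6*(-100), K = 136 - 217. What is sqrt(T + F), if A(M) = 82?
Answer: sqrt(5482 + 6*I*sqrt(5898)) ≈ 74.106 + 3.109*I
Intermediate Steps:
K = -81
R = 5400 (R = 9*(-6*(-100)) = 9*600 = 5400)
F = 5482 (F = 5400 + 82 = 5482)
T = 6*I*sqrt(5898) (T = sqrt(-212328) = 6*I*sqrt(5898) ≈ 460.79*I)
sqrt(T + F) = sqrt(6*I*sqrt(5898) + 5482) = sqrt(5482 + 6*I*sqrt(5898))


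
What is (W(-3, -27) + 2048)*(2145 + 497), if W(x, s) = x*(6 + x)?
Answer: 5387038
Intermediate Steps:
(W(-3, -27) + 2048)*(2145 + 497) = (-3*(6 - 3) + 2048)*(2145 + 497) = (-3*3 + 2048)*2642 = (-9 + 2048)*2642 = 2039*2642 = 5387038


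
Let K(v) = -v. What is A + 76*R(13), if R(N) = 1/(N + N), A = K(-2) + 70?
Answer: 974/13 ≈ 74.923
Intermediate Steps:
A = 72 (A = -1*(-2) + 70 = 2 + 70 = 72)
R(N) = 1/(2*N)
A + 76*R(13) = 72 + 76*((½)/13) = 72 + 76*((½)*(1/13)) = 72 + 76*(1/26) = 72 + 38/13 = 974/13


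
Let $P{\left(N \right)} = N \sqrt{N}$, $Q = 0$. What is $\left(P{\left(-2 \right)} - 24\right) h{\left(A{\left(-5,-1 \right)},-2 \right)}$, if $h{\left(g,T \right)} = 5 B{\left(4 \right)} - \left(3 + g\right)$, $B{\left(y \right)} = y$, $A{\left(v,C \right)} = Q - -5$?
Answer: $-288 - 24 i \sqrt{2} \approx -288.0 - 33.941 i$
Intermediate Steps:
$A{\left(v,C \right)} = 5$ ($A{\left(v,C \right)} = 0 - -5 = 0 + 5 = 5$)
$P{\left(N \right)} = N^{\frac{3}{2}}$
$h{\left(g,T \right)} = 17 - g$ ($h{\left(g,T \right)} = 5 \cdot 4 - \left(3 + g\right) = 20 - \left(3 + g\right) = 17 - g$)
$\left(P{\left(-2 \right)} - 24\right) h{\left(A{\left(-5,-1 \right)},-2 \right)} = \left(\left(-2\right)^{\frac{3}{2}} - 24\right) \left(17 - 5\right) = \left(- 2 i \sqrt{2} - 24\right) \left(17 - 5\right) = \left(-24 - 2 i \sqrt{2}\right) 12 = -288 - 24 i \sqrt{2}$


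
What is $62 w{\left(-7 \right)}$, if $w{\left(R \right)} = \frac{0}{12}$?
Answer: $0$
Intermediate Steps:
$w{\left(R \right)} = 0$ ($w{\left(R \right)} = 0 \cdot \frac{1}{12} = 0$)
$62 w{\left(-7 \right)} = 62 \cdot 0 = 0$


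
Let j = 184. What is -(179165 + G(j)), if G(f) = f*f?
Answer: -213021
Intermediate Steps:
G(f) = f**2
-(179165 + G(j)) = -(179165 + 184**2) = -(179165 + 33856) = -1*213021 = -213021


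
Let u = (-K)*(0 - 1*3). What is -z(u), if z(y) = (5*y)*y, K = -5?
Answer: -1125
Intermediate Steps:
u = -15 (u = (-1*(-5))*(0 - 1*3) = 5*(0 - 3) = 5*(-3) = -15)
z(y) = 5*y**2
-z(u) = -5*(-15)**2 = -5*225 = -1*1125 = -1125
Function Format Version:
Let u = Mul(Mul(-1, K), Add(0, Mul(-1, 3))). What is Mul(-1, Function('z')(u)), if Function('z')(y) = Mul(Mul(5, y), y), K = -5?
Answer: -1125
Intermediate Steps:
u = -15 (u = Mul(Mul(-1, -5), Add(0, Mul(-1, 3))) = Mul(5, Add(0, -3)) = Mul(5, -3) = -15)
Function('z')(y) = Mul(5, Pow(y, 2))
Mul(-1, Function('z')(u)) = Mul(-1, Mul(5, Pow(-15, 2))) = Mul(-1, Mul(5, 225)) = Mul(-1, 1125) = -1125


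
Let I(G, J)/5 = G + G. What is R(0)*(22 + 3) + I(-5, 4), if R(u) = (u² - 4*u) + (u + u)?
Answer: -50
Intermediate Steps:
R(u) = u² - 2*u (R(u) = (u² - 4*u) + 2*u = u² - 2*u)
I(G, J) = 10*G (I(G, J) = 5*(G + G) = 5*(2*G) = 10*G)
R(0)*(22 + 3) + I(-5, 4) = (0*(-2 + 0))*(22 + 3) + 10*(-5) = (0*(-2))*25 - 50 = 0*25 - 50 = 0 - 50 = -50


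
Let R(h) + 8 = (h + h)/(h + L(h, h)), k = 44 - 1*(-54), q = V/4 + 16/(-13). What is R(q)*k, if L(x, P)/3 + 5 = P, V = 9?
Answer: -113925/142 ≈ -802.29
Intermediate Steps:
L(x, P) = -15 + 3*P
q = 53/52 (q = 9/4 + 16/(-13) = 9*(¼) + 16*(-1/13) = 9/4 - 16/13 = 53/52 ≈ 1.0192)
k = 98 (k = 44 + 54 = 98)
R(h) = -8 + 2*h/(-15 + 4*h) (R(h) = -8 + (h + h)/(h + (-15 + 3*h)) = -8 + (2*h)/(-15 + 4*h) = -8 + 2*h/(-15 + 4*h))
R(q)*k = (30*(4 - 1*53/52)/(-15 + 4*(53/52)))*98 = (30*(4 - 53/52)/(-15 + 53/13))*98 = (30*(155/52)/(-142/13))*98 = (30*(-13/142)*(155/52))*98 = -2325/284*98 = -113925/142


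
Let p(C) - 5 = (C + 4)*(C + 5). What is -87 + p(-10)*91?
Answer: 3098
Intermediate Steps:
p(C) = 5 + (4 + C)*(5 + C) (p(C) = 5 + (C + 4)*(C + 5) = 5 + (4 + C)*(5 + C))
-87 + p(-10)*91 = -87 + (25 + (-10)² + 9*(-10))*91 = -87 + (25 + 100 - 90)*91 = -87 + 35*91 = -87 + 3185 = 3098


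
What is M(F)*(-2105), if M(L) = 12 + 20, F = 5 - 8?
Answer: -67360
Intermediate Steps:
F = -3
M(L) = 32
M(F)*(-2105) = 32*(-2105) = -67360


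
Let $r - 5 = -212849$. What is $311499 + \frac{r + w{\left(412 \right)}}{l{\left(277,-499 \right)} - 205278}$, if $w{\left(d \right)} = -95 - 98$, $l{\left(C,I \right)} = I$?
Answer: $\frac{5827231160}{18707} \approx 3.115 \cdot 10^{5}$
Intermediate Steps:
$r = -212844$ ($r = 5 - 212849 = -212844$)
$w{\left(d \right)} = -193$ ($w{\left(d \right)} = -95 - 98 = -193$)
$311499 + \frac{r + w{\left(412 \right)}}{l{\left(277,-499 \right)} - 205278} = 311499 + \frac{-212844 - 193}{-499 - 205278} = 311499 - \frac{213037}{-205777} = 311499 - - \frac{19367}{18707} = 311499 + \frac{19367}{18707} = \frac{5827231160}{18707}$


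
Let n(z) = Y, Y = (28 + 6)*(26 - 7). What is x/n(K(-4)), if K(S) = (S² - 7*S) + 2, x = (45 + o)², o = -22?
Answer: 529/646 ≈ 0.81889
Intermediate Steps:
x = 529 (x = (45 - 22)² = 23² = 529)
K(S) = 2 + S² - 7*S
Y = 646 (Y = 34*19 = 646)
n(z) = 646
x/n(K(-4)) = 529/646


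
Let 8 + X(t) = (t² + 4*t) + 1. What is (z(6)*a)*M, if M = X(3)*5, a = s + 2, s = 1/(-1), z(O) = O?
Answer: 420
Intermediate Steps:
s = -1
X(t) = -7 + t² + 4*t (X(t) = -8 + ((t² + 4*t) + 1) = -8 + (1 + t² + 4*t) = -7 + t² + 4*t)
a = 1 (a = -1 + 2 = 1)
M = 70 (M = (-7 + 3² + 4*3)*5 = (-7 + 9 + 12)*5 = 14*5 = 70)
(z(6)*a)*M = (6*1)*70 = 6*70 = 420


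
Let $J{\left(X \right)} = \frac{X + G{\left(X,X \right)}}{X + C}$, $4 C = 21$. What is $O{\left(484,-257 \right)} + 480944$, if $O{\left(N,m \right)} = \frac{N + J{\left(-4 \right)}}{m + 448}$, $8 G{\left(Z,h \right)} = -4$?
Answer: $\frac{459303922}{955} \approx 4.8095 \cdot 10^{5}$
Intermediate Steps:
$C = \frac{21}{4}$ ($C = \frac{1}{4} \cdot 21 = \frac{21}{4} \approx 5.25$)
$G{\left(Z,h \right)} = - \frac{1}{2}$ ($G{\left(Z,h \right)} = \frac{1}{8} \left(-4\right) = - \frac{1}{2}$)
$J{\left(X \right)} = \frac{- \frac{1}{2} + X}{\frac{21}{4} + X}$ ($J{\left(X \right)} = \frac{X - \frac{1}{2}}{X + \frac{21}{4}} = \frac{- \frac{1}{2} + X}{\frac{21}{4} + X}$)
$O{\left(N,m \right)} = \frac{- \frac{18}{5} + N}{448 + m}$ ($O{\left(N,m \right)} = \frac{N + \frac{2 \left(-1 + 2 \left(-4\right)\right)}{21 + 4 \left(-4\right)}}{m + 448} = \frac{N + \frac{2 \left(-1 - 8\right)}{21 - 16}}{448 + m} = \frac{N + 2 \cdot \frac{1}{5} \left(-9\right)}{448 + m} = \frac{N - \frac{18}{5}}{448 + m} = \frac{- \frac{18}{5} + N}{448 + m}$)
$O{\left(484,-257 \right)} + 480944 = \frac{- \frac{18}{5} + 484}{448 - 257} + 480944 = \frac{1}{191} \cdot \frac{2402}{5} + 480944 = \frac{2402}{955} + 480944 = \frac{459303922}{955}$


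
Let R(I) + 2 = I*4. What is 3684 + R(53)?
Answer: 3894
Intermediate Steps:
R(I) = -2 + 4*I (R(I) = -2 + I*4 = -2 + 4*I)
3684 + R(53) = 3684 + (-2 + 4*53) = 3684 + (-2 + 212) = 3684 + 210 = 3894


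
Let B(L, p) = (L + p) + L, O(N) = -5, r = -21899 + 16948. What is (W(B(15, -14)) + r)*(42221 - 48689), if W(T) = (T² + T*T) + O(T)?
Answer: 28743792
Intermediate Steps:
r = -4951
B(L, p) = p + 2*L
W(T) = -5 + 2*T² (W(T) = (T² + T*T) - 5 = (T² + T²) - 5 = 2*T² - 5 = -5 + 2*T²)
(W(B(15, -14)) + r)*(42221 - 48689) = ((-5 + 2*(-14 + 2*15)²) - 4951)*(42221 - 48689) = ((-5 + 2*(-14 + 30)²) - 4951)*(-6468) = ((-5 + 2*16²) - 4951)*(-6468) = ((-5 + 2*256) - 4951)*(-6468) = ((-5 + 512) - 4951)*(-6468) = (507 - 4951)*(-6468) = -4444*(-6468) = 28743792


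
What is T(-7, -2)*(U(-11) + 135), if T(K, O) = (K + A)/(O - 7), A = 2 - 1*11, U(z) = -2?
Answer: 2128/9 ≈ 236.44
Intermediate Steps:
A = -9 (A = 2 - 11 = -9)
T(K, O) = (-9 + K)/(-7 + O) (T(K, O) = (K - 9)/(O - 7) = (-9 + K)/(-7 + O))
T(-7, -2)*(U(-11) + 135) = ((-9 - 7)/(-7 - 2))*(-2 + 135) = (-16/(-9))*133 = -⅑*(-16)*133 = (16/9)*133 = 2128/9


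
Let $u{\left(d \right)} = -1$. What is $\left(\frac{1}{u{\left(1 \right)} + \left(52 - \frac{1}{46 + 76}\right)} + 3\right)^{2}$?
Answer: $\frac{352876225}{38700841} \approx 9.118$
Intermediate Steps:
$\left(\frac{1}{u{\left(1 \right)} + \left(52 - \frac{1}{46 + 76}\right)} + 3\right)^{2} = \left(\frac{1}{-1 + \left(52 - \frac{1}{46 + 76}\right)} + 3\right)^{2} = \left(\frac{1}{-1 + \left(52 - \frac{1}{122}\right)} + 3\right)^{2} = \left(\frac{1}{-1 + \frac{6343}{122}} + 3\right)^{2} = \left(\frac{1}{\frac{6221}{122}} + 3\right)^{2} = \left(\frac{122}{6221} + 3\right)^{2} = \left(\frac{18785}{6221}\right)^{2} = \frac{352876225}{38700841}$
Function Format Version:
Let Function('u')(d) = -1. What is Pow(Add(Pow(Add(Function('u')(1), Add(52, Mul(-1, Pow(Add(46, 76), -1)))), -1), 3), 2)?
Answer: Rational(352876225, 38700841) ≈ 9.1180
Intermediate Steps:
Pow(Add(Pow(Add(Function('u')(1), Add(52, Mul(-1, Pow(Add(46, 76), -1)))), -1), 3), 2) = Pow(Add(Pow(Add(-1, Add(52, Mul(-1, Pow(Add(46, 76), -1)))), -1), 3), 2) = Pow(Add(Pow(Add(-1, Add(52, Mul(-1, Pow(122, -1)))), -1), 3), 2) = Pow(Add(Pow(Add(-1, Add(52, Mul(-1, Rational(1, 122)))), -1), 3), 2) = Pow(Add(Pow(Add(-1, Add(52, Rational(-1, 122))), -1), 3), 2) = Pow(Add(Pow(Add(-1, Rational(6343, 122)), -1), 3), 2) = Pow(Add(Pow(Rational(6221, 122), -1), 3), 2) = Pow(Add(Rational(122, 6221), 3), 2) = Pow(Rational(18785, 6221), 2) = Rational(352876225, 38700841)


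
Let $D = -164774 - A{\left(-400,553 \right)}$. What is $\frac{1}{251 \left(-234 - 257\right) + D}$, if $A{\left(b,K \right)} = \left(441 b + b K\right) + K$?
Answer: $\frac{1}{109032} \approx 9.1716 \cdot 10^{-6}$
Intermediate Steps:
$A{\left(b,K \right)} = K + 441 b + K b$ ($A{\left(b,K \right)} = \left(441 b + K b\right) + K = K + 441 b + K b$)
$D = 232273$ ($D = -164774 - \left(553 + 441 \left(-400\right) + 553 \left(-400\right)\right) = -164774 - \left(553 - 176400 - 221200\right) = -164774 - -397047 = -164774 + 397047 = 232273$)
$\frac{1}{251 \left(-234 - 257\right) + D} = \frac{1}{251 \left(-234 - 257\right) + 232273} = \frac{1}{251 \left(-491\right) + 232273} = \frac{1}{-123241 + 232273} = \frac{1}{109032}$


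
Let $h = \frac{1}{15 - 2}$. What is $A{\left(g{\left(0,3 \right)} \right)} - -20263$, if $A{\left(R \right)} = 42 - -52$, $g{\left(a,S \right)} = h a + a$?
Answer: $20357$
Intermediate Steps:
$h = \frac{1}{13} \approx 0.076923$
$g{\left(a,S \right)} = \frac{14 a}{13}$ ($g{\left(a,S \right)} = \frac{a}{13} + a = \frac{14 a}{13}$)
$A{\left(R \right)} = 94$ ($A{\left(R \right)} = 42 + 52 = 94$)
$A{\left(g{\left(0,3 \right)} \right)} - -20263 = 94 - -20263 = 94 + 20263 = 20357$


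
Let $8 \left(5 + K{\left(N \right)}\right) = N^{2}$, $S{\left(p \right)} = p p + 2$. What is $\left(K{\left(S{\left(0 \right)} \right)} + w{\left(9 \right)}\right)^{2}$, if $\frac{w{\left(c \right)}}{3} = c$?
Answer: $\frac{2025}{4} \approx 506.25$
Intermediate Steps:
$S{\left(p \right)} = 2 + p^{2}$ ($S{\left(p \right)} = p^{2} + 2 = 2 + p^{2}$)
$w{\left(c \right)} = 3 c$
$K{\left(N \right)} = -5 + \frac{N^{2}}{8}$
$\left(K{\left(S{\left(0 \right)} \right)} + w{\left(9 \right)}\right)^{2} = \left(\left(-5 + \frac{\left(2 + 0^{2}\right)^{2}}{8}\right) + 3 \cdot 9\right)^{2} = \left(\left(-5 + \frac{\left(2 + 0\right)^{2}}{8}\right) + 27\right)^{2} = \left(\left(-5 + \frac{2^{2}}{8}\right) + 27\right)^{2} = \left(\left(-5 + \frac{1}{8} \cdot 4\right) + 27\right)^{2} = \left(\left(-5 + \frac{1}{2}\right) + 27\right)^{2} = \left(- \frac{9}{2} + 27\right)^{2} = \left(\frac{45}{2}\right)^{2} = \frac{2025}{4}$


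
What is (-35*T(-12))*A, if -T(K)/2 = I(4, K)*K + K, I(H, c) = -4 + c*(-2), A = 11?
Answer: -194040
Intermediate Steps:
I(H, c) = -4 - 2*c
T(K) = -2*K - 2*K*(-4 - 2*K) (T(K) = -2*((-4 - 2*K)*K + K) = -2*(K*(-4 - 2*K) + K) = -2*(K + K*(-4 - 2*K)) = -2*K - 2*K*(-4 - 2*K))
(-35*T(-12))*A = -70*(-12)*(3 + 2*(-12))*11 = -70*(-12)*(3 - 24)*11 = -70*(-12)*(-21)*11 = -35*504*11 = -17640*11 = -194040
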